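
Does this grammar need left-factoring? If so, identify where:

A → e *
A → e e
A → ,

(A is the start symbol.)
Left-factoring is needed when two productions for the same non-terminal
share a common prefix on the right-hand side.

Productions for A:
  A → e *
  A → e e
  A → ,

Found common prefix 'e' in productions for A

Answer: Yes, A has productions with common prefix 'e'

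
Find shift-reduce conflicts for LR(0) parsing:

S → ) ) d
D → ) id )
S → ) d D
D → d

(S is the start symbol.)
No shift-reduce conflicts

A shift-reduce conflict occurs when an LR(0) state has both:
  - a complete (reduce) item [A → α .] (dot at the end), and
  - a shift item [B → β . c γ] (dot before a terminal).

Augment with S' → S and build the canonical LR(0) collection (I0 = CLOSURE({[S' → . S]}), then GOTO on every symbol after a dot until no new states appear). It has 11 states:
  I0: { [S → . ) ) d], [S → . ) d D], [S' → . S] }  — shift
  I1: { [S → ) . ) d], [S → ) . d D] }  — shift
  I2: { [S' → S .] }  — accept
  I3: { [S → ) ) . d] }  — shift
  I4: { [D → . ) id )], [D → . d], [S → ) d . D] }  — shift
  I5: { [D → ) . id )] }  — shift
  I6: { [S → ) d D .] }  — reduce
  I7: { [D → d .] }  — reduce
  I8: { [D → ) id . )] }  — shift
  I9: { [D → ) id ) .] }  — reduce
  I10: { [S → ) ) d .] }  — reduce

No state contains both a complete item and a shift item.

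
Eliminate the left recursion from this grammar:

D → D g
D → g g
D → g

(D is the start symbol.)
D is directly left-recursive. The standard transformation for
  A → A α₁ | ... | A α_m | β₁ | ... | β_n
is
  A  → β₁ A' | ... | β_n A'
  A' → α₁ A' | ... | α_m A' | ε

D → g g becomes D → g g D'
D → g becomes D → g D'
D → D g becomes D' → g D'
Add D' → ε

Resulting grammar:
D → g g D'
D → g D'
D' → g D'
D' → ε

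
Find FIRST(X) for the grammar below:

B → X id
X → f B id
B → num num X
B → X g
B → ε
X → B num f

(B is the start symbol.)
To compute FIRST(X), examine every production with X on the left-hand side, reading each right-hand side left to right until a non-nullable symbol is reached.

FIRST sets of the other non-terminals involved (by the same procedure, iterated to a fixed point):
  FIRST(B) = { 'f', 'num', ε }

From X → f B id:
  - f is a terminal: add 'f' and stop
From X → B num f:
  - B is a non-terminal: add FIRST(B) \ {ε} = { 'f', 'num' }
    B is nullable, so continue to the next symbol
  - num is a terminal: add 'num' and stop

Collecting: FIRST(X) = { 'f', 'num' }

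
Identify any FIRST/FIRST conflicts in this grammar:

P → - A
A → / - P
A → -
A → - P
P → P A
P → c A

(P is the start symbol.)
Yes. P → '-' A / P → P A on { '-' }; P → P A / P → c A on { 'c' }; A → '-' / A → '-' P on { '-' }

FIRST sets of the non-terminals at (or reachable through a nullable prefix from) the front of some alternative:
  FIRST(P) = { '-', 'c' }

Productions for P:
  P → - A: FIRST = { '-' }
  P → P A: FIRST = { '-', 'c' }
  P → c A: FIRST = { 'c' }
Productions for A:
  A → / - P: FIRST = { '/' }
  A → -: FIRST = { '-' }
  A → - P: FIRST = { '-' }

Conflict for P: P → - A and P → P A
  Overlap: { '-' }
Conflict for P: P → P A and P → c A
  Overlap: { 'c' }
Conflict for A: A → - and A → - P
  Overlap: { '-' }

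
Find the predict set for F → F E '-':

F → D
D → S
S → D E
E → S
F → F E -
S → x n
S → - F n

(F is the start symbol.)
PREDICT(F → F E '-') = (FIRST(RHS) \ {ε}) ∪ (FOLLOW(F) if ε ∈ FIRST(RHS), i.e. RHS ⇒* ε)
FIRST(F) = { '-', 'x' }
FIRST(F E '-') = { '-', 'x' }
ε ∉ FIRST(F E '-'), so FOLLOW(F) is not added.
PREDICT(F → F E '-') = { '-', 'x' }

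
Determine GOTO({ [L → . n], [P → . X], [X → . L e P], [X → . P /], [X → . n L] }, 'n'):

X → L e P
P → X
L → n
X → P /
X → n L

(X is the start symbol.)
GOTO(I, 'n') = CLOSURE({ [A → αX.β] : [A → α.Xβ] ∈ I, X = 'n' })

Items with dot before 'n', with the dot advanced:
  [L → . n] → [L → n .]
  [X → . n L] → [X → n . L]
Closure of the advanced items:
  [X → n . L] has the dot before L: add [L → . n]

GOTO = { [L → . n], [L → n .], [X → n . L] }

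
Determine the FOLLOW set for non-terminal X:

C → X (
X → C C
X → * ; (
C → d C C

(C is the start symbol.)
To compute FOLLOW(X), find every occurrence of X on a right-hand side N → α X β: add FIRST(β) \ {ε}, and if β is empty or nullable also add FOLLOW(N). Iterate to a fixed point.

In C → X (: X is followed by '(', add FIRST('(') \ {ε} = { '(' }

Taking the union: FOLLOW(X) = { '(' }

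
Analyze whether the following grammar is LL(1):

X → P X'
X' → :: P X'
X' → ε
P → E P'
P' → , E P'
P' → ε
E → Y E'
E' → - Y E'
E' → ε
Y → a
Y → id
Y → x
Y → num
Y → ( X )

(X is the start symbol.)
Yes, the grammar is LL(1).

A grammar is LL(1) if for each non-terminal N with multiple productions, the predict sets of those productions are pairwise disjoint, where PREDICT(N → α) = (FIRST(α) \ {ε}) ∪ (FOLLOW(N) if α ⇒* ε).

Relevant sets:
  FOLLOW(X') = { $, ')' }
  FOLLOW(P') = { $, ')', '::' }
  FOLLOW(E') = { $, ')', ',', '::' }

For X':
  PREDICT(X' → :: P X') = { '::' }
  PREDICT(X' → ε) = { $, ')' }
For P':
  PREDICT(P' → ',' E P') = { ',' }
  PREDICT(P' → ε) = { $, ')', '::' }
For E':
  PREDICT(E' → '-' Y E') = { '-' }
  PREDICT(E' → ε) = { $, ')', ',', '::' }
For Y:
  PREDICT(Y → a) = { 'a' }
  PREDICT(Y → id) = { 'id' }
  PREDICT(Y → x) = { 'x' }
  PREDICT(Y → num) = { 'num' }
  PREDICT(Y → '(' X ')') = { '(' }
X, P, E have a single production, so nothing to check there.

All predict sets are disjoint. The grammar IS LL(1).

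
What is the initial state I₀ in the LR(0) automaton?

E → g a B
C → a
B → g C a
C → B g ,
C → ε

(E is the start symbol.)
{ [E → . g a B], [E' → . E] }

First, augment the grammar with E' → E
I₀ = CLOSURE({ [E' → . E] }):
  [E' → . E] has the dot before E: add [E → . g a B]
No further items can be added.

I₀ = { [E → . g a B], [E' → . E] }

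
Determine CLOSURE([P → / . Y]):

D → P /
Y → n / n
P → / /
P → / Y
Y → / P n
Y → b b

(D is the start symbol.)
Start with: [P → / . Y]
  [P → / . Y] has the dot before Y: add [Y → . n / n], [Y → . / P n], [Y → . b b]
No further items can be added.

CLOSURE = { [P → / . Y], [Y → . / P n], [Y → . b b], [Y → . n / n] }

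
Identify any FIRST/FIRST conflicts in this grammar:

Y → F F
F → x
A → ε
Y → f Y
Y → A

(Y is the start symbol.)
No FIRST/FIRST conflicts.

A FIRST/FIRST conflict occurs when two productions N → α and N → β for the same non-terminal have FIRST(α) ∩ FIRST(β) ≠ ∅ (with ε ∈ FIRST of a nullable right-hand side, so two nullable alternatives also conflict).

FIRST sets of the non-terminals at (or reachable through a nullable prefix from) the front of some alternative:
  FIRST(F) = { 'x' }
  FIRST(A) = { ε }

Productions for Y:
  Y → F F: FIRST = { 'x' }
  Y → f Y: FIRST = { 'f' }
  Y → A: FIRST = { ε }
F, A have only one production, so no FIRST/FIRST conflict is possible there.

All alternatives of each non-terminal have pairwise disjoint FIRST sets.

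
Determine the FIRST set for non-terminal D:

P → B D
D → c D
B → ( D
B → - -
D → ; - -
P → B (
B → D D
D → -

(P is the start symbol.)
{ '-', ';', 'c' }

From D → c D:
  - c is a terminal: add 'c' and stop
From D → ; - -:
  - ';' is a terminal: add ';' and stop
From D → -:
  - '-' is a terminal: add '-' and stop

Collecting: FIRST(D) = { '-', ';', 'c' }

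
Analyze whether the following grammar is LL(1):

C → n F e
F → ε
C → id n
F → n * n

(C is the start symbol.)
Yes, the grammar is LL(1).

Relevant sets:
  FOLLOW(F) = { 'e' }

For C:
  PREDICT(C → n F e) = { 'n' }
  PREDICT(C → id n) = { 'id' }
For F:
  PREDICT(F → ε) = { 'e' }
  PREDICT(F → n '*' n) = { 'n' }

All predict sets are disjoint. The grammar IS LL(1).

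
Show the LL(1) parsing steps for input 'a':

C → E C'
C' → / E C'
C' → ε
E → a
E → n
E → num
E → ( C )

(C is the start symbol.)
LL(1) parsing maintains a stack (initially the start symbol over $) and the input. At each step: if the stack top is a terminal, match it against the current input token; if it is a non-terminal N, replace it with the RHS of M[N, lookahead] (the unique production whose predict set contains the lookahead).

Stack is shown with the top on the left.

Stack   Input  Action
---------------------
C $     a $    output C → E C'
E C' $  a $    output E → a
a C' $  a $    match 'a'
C' $    $      output C' → ε
$       $      accept

The string is accepted.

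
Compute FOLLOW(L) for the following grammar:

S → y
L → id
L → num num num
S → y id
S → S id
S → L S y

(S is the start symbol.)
{ 'id', 'num', 'y' }

In S → L S y: L is followed by S y, add FIRST(S y) \ {ε} = { 'id', 'num', 'y' }

Taking the union: FOLLOW(L) = { 'id', 'num', 'y' }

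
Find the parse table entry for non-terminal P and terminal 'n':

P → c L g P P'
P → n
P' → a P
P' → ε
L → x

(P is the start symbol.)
To find M[P, 'n'], we find productions for P where 'n' is in the predict set (PREDICT(N → α) = (FIRST(α) \ {ε}) ∪ (FOLLOW(N) if α ⇒* ε)).

P → c L g P P': PREDICT = { 'c' }
P → n: PREDICT = { 'n' }
  'n' is in predict set, so this production goes in M[P, 'n']

M[P, 'n'] = P → n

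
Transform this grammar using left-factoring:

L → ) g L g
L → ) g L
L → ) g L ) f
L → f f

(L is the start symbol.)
Left-factoring transforms A → αβ₁ | αβ₂ into A → αA' and A' → β₁ | β₂
(α is the longest common prefix among the alternatives). Repeat until
no nonterminal has two alternatives with a common prefix.

Round 1: L has alternatives sharing prefix ') g L'. Introduce L': L → ) g L L'
  Add: L' → g
  Add: L' → ε
  Add: L' → ) f

No remaining common prefixes — done.

Resulting grammar:
L → ) g L L'
L' → g
L' → ε
L' → ) f
L → f f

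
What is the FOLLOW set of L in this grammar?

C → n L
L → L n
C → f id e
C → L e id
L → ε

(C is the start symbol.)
{ $, 'e', 'n' }

To compute FOLLOW(L), find every occurrence of L on a right-hand side N → α L β: add FIRST(β) \ {ε}, and if β is empty or nullable also add FOLLOW(N). Iterate to a fixed point.

In C → n L: L is at the end, add FOLLOW(C)
In L → L n: L is followed by n, add FIRST(n) \ {ε} = { 'n' }
In C → L e id: L is followed by e id, add FIRST(e id) \ {ε} = { 'e' }

The FOLLOW sets referred to above (computed the same way, to a fixed point):
  FOLLOW(C) = { $ }

Taking the union: FOLLOW(L) = { $, 'e', 'n' }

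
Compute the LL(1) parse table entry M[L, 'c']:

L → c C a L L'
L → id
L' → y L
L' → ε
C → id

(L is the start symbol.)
L → c C a L L'

To find M[L, 'c'], we find productions for L where 'c' is in the predict set (PREDICT(N → α) = (FIRST(α) \ {ε}) ∪ (FOLLOW(N) if α ⇒* ε)).

L → c C a L L': PREDICT = { 'c' }
  'c' is in predict set, so this production goes in M[L, 'c']
L → id: PREDICT = { 'id' }

M[L, 'c'] = L → c C a L L'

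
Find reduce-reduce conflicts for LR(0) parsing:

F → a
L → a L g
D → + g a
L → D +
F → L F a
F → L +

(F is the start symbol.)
A reduce-reduce conflict occurs when an LR(0) state has two complete items [A → α .] and [B → β .] — both call for a reduction, and with no lookahead the parser cannot choose between them.

Augment with F' → F and build the canonical LR(0) collection (I0 = CLOSURE({[F' → . F]}), then GOTO on every symbol after a dot until no new states appear). It has 15 states:
  I0: { [D → . + g a], [F → . L +], [F → . L F a], [F → . a], [F' → . F], [L → . D +], [L → . a L g] }  — shift
  I1: { [D → + . g a] }  — shift
  I2: { [L → D . +] }  — shift
  I3: { [F' → F .] }  — accept
  I4: { [D → . + g a], [F → . L +], [F → . L F a], [F → . a], [F → L . +], [F → L . F a], [L → . D +], [L → . a L g] }  — shift
  I5: { [D → . + g a], [F → a .], [L → . D +], [L → . a L g], [L → a . L g] }  — shift, reduce
  I6: { [L → a L . g] }  — shift
  I7: { [D → . + g a], [L → . D +], [L → . a L g], [L → a . L g] }  — shift
  I8: { [L → a L g .] }  — reduce
  I9: { [D → + . g a], [F → L + .] }  — shift, reduce
  I10: { [F → L F . a] }  — shift
  I11: { [F → L F a .] }  — reduce
  I12: { [D → + g . a] }  — shift
  I13: { [D → + g a .] }  — reduce
  I14: { [L → D + .] }  — reduce

No state contains more than one complete item.

Answer: No reduce-reduce conflicts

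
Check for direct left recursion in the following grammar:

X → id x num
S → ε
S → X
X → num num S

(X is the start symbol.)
Direct left recursion occurs when N → N α for some non-terminal N (the right-hand side begins with the left-hand side itself).

X → id x num: starts with id
S → ε: starts with ε
S → X: starts with X
X → num num S: starts with num

No direct left recursion found.

Answer: No direct left recursion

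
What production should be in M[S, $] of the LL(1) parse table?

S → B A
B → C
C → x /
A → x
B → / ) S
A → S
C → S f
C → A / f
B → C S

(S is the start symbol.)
Empty (error entry)

To find M[S, $], we find productions for S where $ is in the predict set (PREDICT(N → α) = (FIRST(α) \ {ε}) ∪ (FOLLOW(N) if α ⇒* ε)).

Relevant sets:
  FIRST(B) = { '/', 'x' }

S → B A: PREDICT = { '/', 'x' }

M[S, $] is empty (no production applies)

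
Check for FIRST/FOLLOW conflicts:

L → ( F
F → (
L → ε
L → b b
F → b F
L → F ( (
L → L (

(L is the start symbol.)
Nullable non-terminals: L.
FIRST sets used below: FIRST(F) = { '(', 'b' }, FIRST(L) = { '(', 'b', ε }

L: nullable alternative(s) L → ε; FOLLOW(L) = { $, '(' }
  L → ( F: FIRST \ {ε} = { '(' } — overlaps FOLLOW(L) on { '(' }: CONFLICT
  L → ε: FIRST \ {ε} = { } — this is the only nullable alternative, skip
  L → b b: FIRST \ {ε} = { 'b' } — disjoint from FOLLOW(L)
  L → F ( (: FIRST \ {ε} = { '(', 'b' } — overlaps FOLLOW(L) on { '(' }: CONFLICT
  L → L (: FIRST \ {ε} = { '(', 'b' } — overlaps FOLLOW(L) on { '(' }: CONFLICT

F has no nullable alternative, so no FIRST/FOLLOW check is needed there.

So the grammar has 3 FIRST/FOLLOW conflicts (marked CONFLICT above).

Answer: Yes. L → '(' F with FOLLOW(L) on { '(' }; L → F '(' '(' with FOLLOW(L) on { '(' }; L → L '(' with FOLLOW(L) on { '(' }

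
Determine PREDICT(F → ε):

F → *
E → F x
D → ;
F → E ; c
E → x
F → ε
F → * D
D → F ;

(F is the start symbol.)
{ $, ';', 'x' }

PREDICT(F → ε) = (FIRST(RHS) \ {ε}) ∪ (FOLLOW(F) if ε ∈ FIRST(RHS), i.e. RHS ⇒* ε)
The right-hand side is ε (FIRST(ε) = { ε }), so the predict set is FOLLOW(F) = { $, ';', 'x' }
PREDICT(F → ε) = { $, ';', 'x' }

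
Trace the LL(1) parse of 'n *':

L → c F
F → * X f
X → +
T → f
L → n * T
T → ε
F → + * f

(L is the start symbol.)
Stack is shown with the top on the left.

Stack    Input  Action
----------------------
L $      n * $  output L → n * T
n * T $  n * $  match 'n'
* T $    * $    match '*'
T $      $      output T → ε
$        $      accept

The string is accepted.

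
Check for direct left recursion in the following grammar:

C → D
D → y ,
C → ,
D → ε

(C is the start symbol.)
C → D: starts with D
D → y ,: starts with y
C → ,: starts with ','
D → ε: starts with ε

No direct left recursion found.

Answer: No direct left recursion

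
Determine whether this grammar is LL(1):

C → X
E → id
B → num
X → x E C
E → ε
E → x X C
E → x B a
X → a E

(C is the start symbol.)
Relevant sets:
  FOLLOW(E) = { $, 'a', 'x' }

For E:
  PREDICT(E → id) = { 'id' }
  PREDICT(E → ε) = { $, 'a', 'x' }
  PREDICT(E → x X C) = { 'x' }
  PREDICT(E → x B a) = { 'x' }
For X:
  PREDICT(X → x E C) = { 'x' }
  PREDICT(X → a E) = { 'a' }
C, B have a single production, so nothing to check there.

Conflict found: Predict set conflict for E: { 'x' }
The grammar is NOT LL(1).

Answer: No. Predict set conflict for E: { 'x' }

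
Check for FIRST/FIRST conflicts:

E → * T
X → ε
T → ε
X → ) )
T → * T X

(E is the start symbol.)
No FIRST/FIRST conflicts.

Productions for X:
  X → ε: FIRST = { ε }
  X → ) ): FIRST = { ')' }
Productions for T:
  T → ε: FIRST = { ε }
  T → * T X: FIRST = { '*' }
E has only one production, so no FIRST/FIRST conflict is possible there.

All alternatives of each non-terminal have pairwise disjoint FIRST sets.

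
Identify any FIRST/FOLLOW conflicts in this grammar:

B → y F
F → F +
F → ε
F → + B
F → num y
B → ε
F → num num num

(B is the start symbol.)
Yes. F → F '+' with FOLLOW(F) on { '+' }; F → '+' B with FOLLOW(F) on { '+' }

Nullable non-terminals: B, F.
FIRST sets used below: FIRST(F) = { '+', 'num', ε }

B: nullable alternative(s) B → ε; FOLLOW(B) = { $, '+' }
  B → y F: FIRST \ {ε} = { 'y' } — disjoint from FOLLOW(B)
  B → ε: FIRST \ {ε} = { } — this is the only nullable alternative, skip

F: nullable alternative(s) F → ε; FOLLOW(F) = { $, '+' }
  F → F +: FIRST \ {ε} = { '+', 'num' } — overlaps FOLLOW(F) on { '+' }: CONFLICT
  F → ε: FIRST \ {ε} = { } — this is the only nullable alternative, skip
  F → + B: FIRST \ {ε} = { '+' } — overlaps FOLLOW(F) on { '+' }: CONFLICT
  F → num y: FIRST \ {ε} = { 'num' } — disjoint from FOLLOW(F)
  F → num num num: FIRST \ {ε} = { 'num' } — disjoint from FOLLOW(F)

So the grammar has 2 FIRST/FOLLOW conflicts (marked CONFLICT above).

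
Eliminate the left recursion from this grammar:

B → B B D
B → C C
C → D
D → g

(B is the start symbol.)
B → C C B'
B' → B D B'
B' → ε
C → D
D → g

B is directly left-recursive. The standard transformation for
  A → A α₁ | ... | A α_m | β₁ | ... | β_n
is
  A  → β₁ A' | ... | β_n A'
  A' → α₁ A' | ... | α_m A' | ε

B → C C becomes B → C C B'
B → B B D becomes B' → B D B'
Add B' → ε

Productions for other non-terminals are unchanged:
  C → D
  D → g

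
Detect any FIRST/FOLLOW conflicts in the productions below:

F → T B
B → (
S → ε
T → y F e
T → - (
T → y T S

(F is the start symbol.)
A FIRST/FOLLOW conflict occurs when a non-terminal N has a nullable alternative N → β (β ⇒* ε) and another alternative N → α with FIRST(α) ∩ FOLLOW(N) ≠ ∅: on such a lookahead the parser cannot decide between expanding α and letting N vanish via β.

Nullable non-terminals: S.
S has a nullable alternative but only one production, so nothing to check.

B, F, T have no nullable alternative, so no FIRST/FOLLOW check is needed there.

No FIRST/FOLLOW conflicts found.

Answer: No FIRST/FOLLOW conflicts.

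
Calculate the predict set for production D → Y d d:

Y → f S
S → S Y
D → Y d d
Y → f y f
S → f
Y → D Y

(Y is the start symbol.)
{ 'f' }

PREDICT(D → Y d d) = (FIRST(RHS) \ {ε}) ∪ (FOLLOW(D) if ε ∈ FIRST(RHS), i.e. RHS ⇒* ε)
FIRST(Y) = { 'f' }
FIRST(Y d d) = { 'f' }
ε ∉ FIRST(Y d d), so FOLLOW(D) is not added.
PREDICT(D → Y d d) = { 'f' }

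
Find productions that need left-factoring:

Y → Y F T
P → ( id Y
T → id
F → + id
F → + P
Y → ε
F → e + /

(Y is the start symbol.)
Left-factoring is needed when two productions for the same non-terminal
share a common prefix on the right-hand side.

Productions for Y:
  Y → Y F T
  Y → ε
Productions for F:
  F → + id
  F → + P
  F → e + /

Found common prefix '+' in productions for F

Answer: Yes, F has productions with common prefix '+'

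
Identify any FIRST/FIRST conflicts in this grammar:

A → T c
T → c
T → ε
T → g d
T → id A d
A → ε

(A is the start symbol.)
No FIRST/FIRST conflicts.

A FIRST/FIRST conflict occurs when two productions N → α and N → β for the same non-terminal have FIRST(α) ∩ FIRST(β) ≠ ∅ (with ε ∈ FIRST of a nullable right-hand side, so two nullable alternatives also conflict).

FIRST sets of the non-terminals at (or reachable through a nullable prefix from) the front of some alternative:
  FIRST(T) = { 'c', 'g', 'id', ε }

Productions for A:
  A → T c: FIRST = { 'c', 'g', 'id' }
  A → ε: FIRST = { ε }
Productions for T:
  T → c: FIRST = { 'c' }
  T → ε: FIRST = { ε }
  T → g d: FIRST = { 'g' }
  T → id A d: FIRST = { 'id' }

All alternatives of each non-terminal have pairwise disjoint FIRST sets.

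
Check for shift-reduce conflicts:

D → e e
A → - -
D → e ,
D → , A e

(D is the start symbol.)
A shift-reduce conflict occurs when an LR(0) state has both:
  - a complete (reduce) item [A → α .] (dot at the end), and
  - a shift item [B → β . c γ] (dot before a terminal).

Augment with D' → D and build the canonical LR(0) collection (I0 = CLOSURE({[D' → . D]}), then GOTO on every symbol after a dot until no new states appear). It has 10 states:
  I0: { [D → . , A e], [D → . e ,], [D → . e e], [D' → . D] }  — shift
  I1: { [A → . - -], [D → , . A e] }  — shift
  I2: { [D' → D .] }  — accept
  I3: { [D → e . ,], [D → e . e] }  — shift
  I4: { [D → e , .] }  — reduce
  I5: { [D → e e .] }  — reduce
  I6: { [A → - . -] }  — shift
  I7: { [D → , A . e] }  — shift
  I8: { [D → , A e .] }  — reduce
  I9: { [A → - - .] }  — reduce

No state contains both a complete item and a shift item.

Answer: No shift-reduce conflicts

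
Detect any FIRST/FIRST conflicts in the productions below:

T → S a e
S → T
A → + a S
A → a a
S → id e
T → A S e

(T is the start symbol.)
Yes. T → S a e / T → A S e on { '+', 'a' }; S → T / S → id e on { 'id' }

A FIRST/FIRST conflict occurs when two productions N → α and N → β for the same non-terminal have FIRST(α) ∩ FIRST(β) ≠ ∅ (with ε ∈ FIRST of a nullable right-hand side, so two nullable alternatives also conflict).

FIRST sets of the non-terminals at (or reachable through a nullable prefix from) the front of some alternative:
  FIRST(S) = { '+', 'a', 'id' }
  FIRST(A) = { '+', 'a' }
  FIRST(T) = { '+', 'a', 'id' }

Productions for T:
  T → S a e: FIRST = { '+', 'a', 'id' }
  T → A S e: FIRST = { '+', 'a' }
Productions for S:
  S → T: FIRST = { '+', 'a', 'id' }
  S → id e: FIRST = { 'id' }
Productions for A:
  A → + a S: FIRST = { '+' }
  A → a a: FIRST = { 'a' }

Conflict for T: T → S a e and T → A S e
  Overlap: { '+', 'a' }
Conflict for S: S → T and S → id e
  Overlap: { 'id' }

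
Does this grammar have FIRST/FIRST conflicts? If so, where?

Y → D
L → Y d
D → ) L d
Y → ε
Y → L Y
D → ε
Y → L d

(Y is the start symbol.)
Yes. Y → D / Y → ε on { ε }; Y → D / Y → L Y on { ')' }; Y → D / Y → L d on { ')' }; Y → L Y / Y → L d on { ')', 'd' }

A FIRST/FIRST conflict occurs when two productions N → α and N → β for the same non-terminal have FIRST(α) ∩ FIRST(β) ≠ ∅ (with ε ∈ FIRST of a nullable right-hand side, so two nullable alternatives also conflict).

FIRST sets of the non-terminals at (or reachable through a nullable prefix from) the front of some alternative:
  FIRST(D) = { ')', ε }
  FIRST(L) = { ')', 'd' }

Productions for Y:
  Y → D: FIRST = { ')', ε }
  Y → ε: FIRST = { ε }
  Y → L Y: FIRST = { ')', 'd' }
  Y → L d: FIRST = { ')', 'd' }
Productions for D:
  D → ) L d: FIRST = { ')' }
  D → ε: FIRST = { ε }
L has only one production, so no FIRST/FIRST conflict is possible there.

Conflict for Y: Y → D and Y → ε
  Overlap: { ε }
Conflict for Y: Y → D and Y → L Y
  Overlap: { ')' }
Conflict for Y: Y → D and Y → L d
  Overlap: { ')' }
Conflict for Y: Y → L Y and Y → L d
  Overlap: { ')', 'd' }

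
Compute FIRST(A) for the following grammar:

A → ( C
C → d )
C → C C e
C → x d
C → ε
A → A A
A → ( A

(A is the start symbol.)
To compute FIRST(A), examine every production with A on the left-hand side, reading each right-hand side left to right until a non-nullable symbol is reached.

From A → ( C:
  - '(' is a terminal: add '(' and stop
From A → A A:
  - A is the symbol being defined: contributes nothing new
    A is not nullable, so stop
From A → ( A:
  - '(' is a terminal: add '(' and stop

Collecting: FIRST(A) = { '(' }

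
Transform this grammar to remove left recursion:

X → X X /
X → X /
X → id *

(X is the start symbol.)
X → id * X'
X' → X / X'
X' → / X'
X' → ε

X is directly left-recursive. The standard transformation for
  A → A α₁ | ... | A α_m | β₁ | ... | β_n
is
  A  → β₁ A' | ... | β_n A'
  A' → α₁ A' | ... | α_m A' | ε

X → id * becomes X → id * X'
X → X X / becomes X' → X / X'
X → X / becomes X' → / X'
Add X' → ε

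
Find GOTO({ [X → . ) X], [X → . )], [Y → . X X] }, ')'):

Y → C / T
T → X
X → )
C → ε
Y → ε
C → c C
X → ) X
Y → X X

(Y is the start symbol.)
{ [X → ) . X], [X → ) .], [X → . ) X], [X → . )] }

GOTO(I, ')') = CLOSURE({ [A → αX.β] : [A → α.Xβ] ∈ I, X = ')' })

Items with dot before ')', with the dot advanced:
  [X → . )] → [X → ) .]
  [X → . ) X] → [X → ) . X]
Closure of the advanced items:
  [X → ) . X] has the dot before X: add [X → . )], [X → . ) X]

GOTO = { [X → ) . X], [X → ) .], [X → . ) X], [X → . )] }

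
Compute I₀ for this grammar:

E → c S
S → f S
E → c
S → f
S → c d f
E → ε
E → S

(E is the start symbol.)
{ [E → . S], [E → . c S], [E → . c], [E → .], [E' → . E], [S → . c d f], [S → . f S], [S → . f] }

First, augment the grammar with E' → E
I₀ = CLOSURE({ [E' → . E] }):
  [E' → . E] has the dot before E: add [E → . c S], [E → . c], [E → .], [E → . S]
  [E → . S] has the dot before S: add [S → . f S], [S → . f], [S → . c d f]
No further items can be added.

I₀ = { [E → . S], [E → . c S], [E → . c], [E → .], [E' → . E], [S → . c d f], [S → . f S], [S → . f] }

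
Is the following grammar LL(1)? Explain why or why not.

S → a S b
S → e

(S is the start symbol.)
Yes, the grammar is LL(1).

A grammar is LL(1) if for each non-terminal N with multiple productions, the predict sets of those productions are pairwise disjoint, where PREDICT(N → α) = (FIRST(α) \ {ε}) ∪ (FOLLOW(N) if α ⇒* ε).

For S:
  PREDICT(S → a S b) = { 'a' }
  PREDICT(S → e) = { 'e' }

All predict sets are disjoint. The grammar IS LL(1).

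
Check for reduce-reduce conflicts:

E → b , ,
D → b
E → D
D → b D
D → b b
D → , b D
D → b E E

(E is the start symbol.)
Augment with E' → E and build the canonical LR(0) collection (I0 = CLOSURE({[E' → . E]}), then GOTO on every symbol after a dot until no new states appear). It has 14 states:
  I0: { [D → . , b D], [D → . b D], [D → . b E E], [D → . b b], [D → . b], [E → . D], [E → . b , ,], [E' → . E] }  — shift
  I1: { [D → , . b D] }  — shift
  I2: { [E → D .] }  — reduce
  I3: { [E' → E .] }  — accept
  I4: { [D → . , b D], [D → . b D], [D → . b E E], [D → . b b], [D → . b], [D → b . D], [D → b . E E], [D → b . b], [D → b .], [E → . D], [E → . b , ,], [E → b . , ,] }  — shift, reduce
  I5: { [D → , . b D], [E → b , . ,] }  — shift
  I6: { [D → b D .], [E → D .] }  — 2 reduces
  I7: { [D → . , b D], [D → . b D], [D → . b E E], [D → . b b], [D → . b], [D → b E . E], [E → . D], [E → . b , ,] }  — shift
  I8: { [D → . , b D], [D → . b D], [D → . b E E], [D → . b b], [D → . b], [D → b . D], [D → b . E E], [D → b . b], [D → b .], [D → b b .], [E → . D], [E → . b , ,], [E → b . , ,] }  — shift, 2 reduces
  I9: { [D → b E E .] }  — reduce
  I10: { [E → b , , .] }  — reduce
  I11: { [D → , b . D], [D → . , b D], [D → . b D], [D → . b E E], [D → . b b], [D → . b] }  — shift
  I12: { [D → , b D .] }  — reduce
  I13: { [D → . , b D], [D → . b D], [D → . b E E], [D → . b b], [D → . b], [D → b . D], [D → b . E E], [D → b . b], [D → b .], [E → . D], [E → . b , ,] }  — shift, reduce

I6 contains complete items [D → b D .], [E → D .] — reduce-reduce conflict.
I8 contains complete items [D → b .], [D → b b .] — reduce-reduce conflict.

Answer: Yes — I6: [D → b D .] vs [E → D .]; I8: [D → b .] vs [D → b b .]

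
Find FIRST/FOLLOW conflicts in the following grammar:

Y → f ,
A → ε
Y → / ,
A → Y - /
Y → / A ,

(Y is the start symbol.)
A FIRST/FOLLOW conflict occurs when a non-terminal N has a nullable alternative N → β (β ⇒* ε) and another alternative N → α with FIRST(α) ∩ FOLLOW(N) ≠ ∅: on such a lookahead the parser cannot decide between expanding α and letting N vanish via β.

Nullable non-terminals: A.
FIRST sets used below: FIRST(Y) = { '/', 'f' }

A: nullable alternative(s) A → ε; FOLLOW(A) = { ',' }
  A → ε: FIRST \ {ε} = { } — this is the only nullable alternative, skip
  A → Y - /: FIRST \ {ε} = { '/', 'f' } — disjoint from FOLLOW(A)

Y has no nullable alternative, so no FIRST/FOLLOW check is needed there.

No FIRST/FOLLOW conflicts found.

Answer: No FIRST/FOLLOW conflicts.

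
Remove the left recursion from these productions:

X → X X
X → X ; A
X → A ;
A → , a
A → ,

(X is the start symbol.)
X is directly left-recursive. The standard transformation for
  A → A α₁ | ... | A α_m | β₁ | ... | β_n
is
  A  → β₁ A' | ... | β_n A'
  A' → α₁ A' | ... | α_m A' | ε

X → A ; becomes X → A ; X'
X → X X becomes X' → X X'
X → X ; A becomes X' → ; A X'
Add X' → ε

Productions for other non-terminals are unchanged:
  A → , a
  A → ,

Resulting grammar:
X → A ; X'
X' → X X'
X' → ; A X'
X' → ε
A → , a
A → ,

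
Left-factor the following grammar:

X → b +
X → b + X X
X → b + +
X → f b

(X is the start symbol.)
X → b + X'
X' → ε
X' → X X
X' → +
X → f b

Left-factoring transforms A → αβ₁ | αβ₂ into A → αA' and A' → β₁ | β₂
(α is the longest common prefix among the alternatives). Repeat until
no nonterminal has two alternatives with a common prefix.

Round 1: X has alternatives sharing prefix 'b +'. Introduce X': X → b + X'
  Add: X' → ε
  Add: X' → X X
  Add: X' → +

No remaining common prefixes — done.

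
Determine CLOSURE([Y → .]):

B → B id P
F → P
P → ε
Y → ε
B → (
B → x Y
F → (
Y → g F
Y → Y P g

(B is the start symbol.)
{ [Y → .] }

To compute CLOSURE, for each item [A → α.Bβ] where B is a non-terminal, add [B → .γ] for all productions B → γ; repeat for the newly added items until nothing changes.

Start with: [Y → .]
The dot is at the end, so nothing is added.

CLOSURE = { [Y → .] }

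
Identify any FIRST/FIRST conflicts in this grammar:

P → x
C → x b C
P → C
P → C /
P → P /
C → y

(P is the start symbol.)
Yes. P → x / P → C on { 'x' }; P → x / P → C '/' on { 'x' }; P → x / P → P '/' on { 'x' }; P → C / P → C '/' on { 'x', 'y' }; P → C / P → P '/' on { 'x', 'y' }; P → C '/' / P → P '/' on { 'x', 'y' }

A FIRST/FIRST conflict occurs when two productions N → α and N → β for the same non-terminal have FIRST(α) ∩ FIRST(β) ≠ ∅ (with ε ∈ FIRST of a nullable right-hand side, so two nullable alternatives also conflict).

FIRST sets of the non-terminals at (or reachable through a nullable prefix from) the front of some alternative:
  FIRST(C) = { 'x', 'y' }
  FIRST(P) = { 'x', 'y' }

Productions for P:
  P → x: FIRST = { 'x' }
  P → C: FIRST = { 'x', 'y' }
  P → C /: FIRST = { 'x', 'y' }
  P → P /: FIRST = { 'x', 'y' }
Productions for C:
  C → x b C: FIRST = { 'x' }
  C → y: FIRST = { 'y' }

Conflict for P: P → x and P → C
  Overlap: { 'x' }
Conflict for P: P → x and P → C /
  Overlap: { 'x' }
Conflict for P: P → x and P → P /
  Overlap: { 'x' }
Conflict for P: P → C and P → C /
  Overlap: { 'x', 'y' }
Conflict for P: P → C and P → P /
  Overlap: { 'x', 'y' }
Conflict for P: P → C / and P → P /
  Overlap: { 'x', 'y' }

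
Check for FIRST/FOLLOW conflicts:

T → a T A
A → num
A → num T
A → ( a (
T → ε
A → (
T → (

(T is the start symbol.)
Yes. T → '(' with FOLLOW(T) on { '(' }

A FIRST/FOLLOW conflict occurs when a non-terminal N has a nullable alternative N → β (β ⇒* ε) and another alternative N → α with FIRST(α) ∩ FOLLOW(N) ≠ ∅: on such a lookahead the parser cannot decide between expanding α and letting N vanish via β.

Nullable non-terminals: T.

T: nullable alternative(s) T → ε; FOLLOW(T) = { $, '(', 'num' }
  T → a T A: FIRST \ {ε} = { 'a' } — disjoint from FOLLOW(T)
  T → ε: FIRST \ {ε} = { } — this is the only nullable alternative, skip
  T → (: FIRST \ {ε} = { '(' } — overlaps FOLLOW(T) on { '(' }: CONFLICT

A has no nullable alternative, so no FIRST/FOLLOW check is needed there.

So the grammar has 1 FIRST/FOLLOW conflict (marked CONFLICT above).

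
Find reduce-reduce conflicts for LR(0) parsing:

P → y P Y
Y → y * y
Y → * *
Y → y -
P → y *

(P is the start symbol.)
A reduce-reduce conflict occurs when an LR(0) state has two complete items [A → α .] and [B → β .] — both call for a reduction, and with no lookahead the parser cannot choose between them.

Augment with P' → P and build the canonical LR(0) collection (I0 = CLOSURE({[P' → . P]}), then GOTO on every symbol after a dot until no new states appear). It has 12 states:
  I0: { [P → . y *], [P → . y P Y], [P' → . P] }  — shift
  I1: { [P' → P .] }  — accept
  I2: { [P → . y *], [P → . y P Y], [P → y . *], [P → y . P Y] }  — shift
  I3: { [P → y * .] }  — reduce
  I4: { [P → y P . Y], [Y → . * *], [Y → . y * y], [Y → . y -] }  — shift
  I5: { [Y → * . *] }  — shift
  I6: { [P → y P Y .] }  — reduce
  I7: { [Y → y . * y], [Y → y . -] }  — shift
  I8: { [Y → y * . y] }  — shift
  I9: { [Y → y - .] }  — reduce
  I10: { [Y → y * y .] }  — reduce
  I11: { [Y → * * .] }  — reduce

No state contains more than one complete item.

Answer: No reduce-reduce conflicts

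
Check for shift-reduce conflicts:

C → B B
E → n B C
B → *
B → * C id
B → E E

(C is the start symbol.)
Augment with C' → C and build the canonical LR(0) collection (I0 = CLOSURE({[C' → . C]}), then GOTO on every symbol after a dot until no new states appear). It has 12 states:
  I0: { [B → . * C id], [B → . *], [B → . E E], [C → . B B], [C' → . C], [E → . n B C] }  — shift
  I1: { [B → * . C id], [B → * .], [B → . * C id], [B → . *], [B → . E E], [C → . B B], [E → . n B C] }  — shift, reduce
  I2: { [B → . * C id], [B → . *], [B → . E E], [C → B . B], [E → . n B C] }  — shift
  I3: { [C' → C .] }  — accept
  I4: { [B → E . E], [E → . n B C] }  — shift
  I5: { [B → . * C id], [B → . *], [B → . E E], [E → . n B C], [E → n . B C] }  — shift
  I6: { [B → . * C id], [B → . *], [B → . E E], [C → . B B], [E → . n B C], [E → n B . C] }  — shift
  I7: { [E → n B C .] }  — reduce
  I8: { [B → E E .] }  — reduce
  I9: { [C → B B .] }  — reduce
  I10: { [B → * C . id] }  — shift
  I11: { [B → * C id .] }  — reduce

I1 contains reduce item [B → * .] and shift items [B → . *], [B → . * C id], [E → . n B C] — shift-reduce conflict.

Answer: Yes — I1: [B → * .] vs [B → . *]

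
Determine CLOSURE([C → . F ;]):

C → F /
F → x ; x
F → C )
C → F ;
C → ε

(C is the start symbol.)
To compute CLOSURE, for each item [A → α.Bβ] where B is a non-terminal, add [B → .γ] for all productions B → γ; repeat for the newly added items until nothing changes.

Start with: [C → . F ;]
  [C → . F ;] has the dot before F: add [F → . x ; x], [F → . C )]
  [F → . C )] has the dot before C: add [C → . F /], [C → .]
No further items can be added.

CLOSURE = { [C → . F /], [C → . F ;], [C → .], [F → . C )], [F → . x ; x] }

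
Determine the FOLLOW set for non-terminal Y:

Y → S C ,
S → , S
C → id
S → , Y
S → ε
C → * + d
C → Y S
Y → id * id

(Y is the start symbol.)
{ $, '*', ',', 'id' }

To compute FOLLOW(Y), find every occurrence of Y on a right-hand side N → α Y β: add FIRST(β) \ {ε}, and if β is empty or nullable also add FOLLOW(N). Iterate to a fixed point.

Y is the start symbol, so $ ∈ FOLLOW(Y).
In S → , Y: Y is at the end, add FOLLOW(S)
In C → Y S: Y is followed by S, add FIRST(S) \ {ε} = { ',' }
  S is nullable, so also add FOLLOW(C)

The FOLLOW sets referred to above (computed the same way, to a fixed point):
  FOLLOW(S) = { '*', ',', 'id' }
  FOLLOW(C) = { ',' }

Taking the union: FOLLOW(Y) = { $, '*', ',', 'id' }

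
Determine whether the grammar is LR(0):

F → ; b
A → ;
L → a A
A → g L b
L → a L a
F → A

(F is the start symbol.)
No. Shift-reduce conflict between [A → ; .] and [F → ; . b]

Augment with F' → F and build the canonical LR(0) collection (I0 = CLOSURE({[F' → . F]}), then GOTO on every symbol after a dot until no new states appear). It has 13 states:
  I0: { [A → . ;], [A → . g L b], [F → . ; b], [F → . A], [F' → . F] }  — shift
  I1: { [A → ; .], [F → ; . b] }  — shift, reduce
  I2: { [F → A .] }  — reduce
  I3: { [F' → F .] }  — accept
  I4: { [A → g . L b], [L → . a A], [L → . a L a] }  — shift
  I5: { [A → g L . b] }  — shift
  I6: { [A → . ;], [A → . g L b], [L → . a A], [L → . a L a], [L → a . A], [L → a . L a] }  — shift
  I7: { [A → ; .] }  — reduce
  I8: { [L → a A .] }  — reduce
  I9: { [L → a L . a] }  — shift
  I10: { [L → a L a .] }  — reduce
  I11: { [A → g L b .] }  — reduce
  I12: { [F → ; b .] }  — reduce

Conflict in state I1:
  Shift-reduce conflict between [A → ; .] and [F → ; . b]
So the grammar is NOT LR(0).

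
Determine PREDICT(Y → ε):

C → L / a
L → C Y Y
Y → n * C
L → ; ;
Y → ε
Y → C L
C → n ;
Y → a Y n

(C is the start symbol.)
PREDICT(Y → ε) = (FIRST(RHS) \ {ε}) ∪ (FOLLOW(Y) if ε ∈ FIRST(RHS), i.e. RHS ⇒* ε)
The right-hand side is ε (FIRST(ε) = { ε }), so the predict set is FOLLOW(Y) = { '/', ';', 'a', 'n' }
PREDICT(Y → ε) = { '/', ';', 'a', 'n' }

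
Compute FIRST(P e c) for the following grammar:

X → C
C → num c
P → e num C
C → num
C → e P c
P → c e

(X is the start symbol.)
FIRST sets of the non-terminals involved (from the grammar, by fixed-point iteration):
  FIRST(P) = { 'c', 'e' }

To compute FIRST(P e c), process the symbols left to right:
Symbol P is a non-terminal. Add FIRST(P) \ {ε} = { 'c', 'e' }
P is not nullable (ε ∉ FIRST(P)), so stop here.
FIRST(P e c) = { 'c', 'e' }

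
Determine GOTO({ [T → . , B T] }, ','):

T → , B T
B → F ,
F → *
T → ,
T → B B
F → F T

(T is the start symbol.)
GOTO(I, ',') = CLOSURE({ [A → αX.β] : [A → α.Xβ] ∈ I, X = ',' })

Items with dot before ',', with the dot advanced:
  [T → . , B T] → [T → , . B T]
Closure of the advanced items:
  [T → , . B T] has the dot before B: add [B → . F ,]
  [B → . F ,] has the dot before F: add [F → . *], [F → . F T]

GOTO = { [B → . F ,], [F → . *], [F → . F T], [T → , . B T] }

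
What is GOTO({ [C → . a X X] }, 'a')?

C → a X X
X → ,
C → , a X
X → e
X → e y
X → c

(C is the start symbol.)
{ [C → a . X X], [X → . ,], [X → . c], [X → . e y], [X → . e] }

GOTO(I, 'a') = CLOSURE({ [A → αX.β] : [A → α.Xβ] ∈ I, X = 'a' })

Items with dot before 'a', with the dot advanced:
  [C → . a X X] → [C → a . X X]
Closure of the advanced items:
  [C → a . X X] has the dot before X: add [X → . ,], [X → . e], [X → . e y], [X → . c]

GOTO = { [C → a . X X], [X → . ,], [X → . c], [X → . e y], [X → . e] }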